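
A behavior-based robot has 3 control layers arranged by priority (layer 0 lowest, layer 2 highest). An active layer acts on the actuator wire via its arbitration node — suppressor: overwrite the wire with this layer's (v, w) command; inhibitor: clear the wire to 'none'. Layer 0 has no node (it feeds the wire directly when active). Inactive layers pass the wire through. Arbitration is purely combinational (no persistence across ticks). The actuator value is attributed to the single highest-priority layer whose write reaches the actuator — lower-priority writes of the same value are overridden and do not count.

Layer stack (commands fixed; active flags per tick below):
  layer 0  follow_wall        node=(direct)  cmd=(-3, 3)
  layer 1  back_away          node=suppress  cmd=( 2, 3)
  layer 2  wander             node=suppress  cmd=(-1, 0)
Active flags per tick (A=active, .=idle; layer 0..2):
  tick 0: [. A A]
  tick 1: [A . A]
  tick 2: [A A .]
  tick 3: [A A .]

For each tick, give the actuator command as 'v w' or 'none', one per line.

tick 0:
  L0 follow_wall: idle → wire = none
  L1 back_away: active, suppressor → wire = (2, 3)
  L2 wander: active, suppressor → wire = (-1, 0)
  actuator = (-1, 0)
tick 1:
  L0 follow_wall: active, feeds wire = (-3, 3)
  L1 back_away: idle → wire stays (-3, 3)
  L2 wander: active, suppressor → wire = (-1, 0)
  actuator = (-1, 0)
tick 2:
  L0 follow_wall: active, feeds wire = (-3, 3)
  L1 back_away: active, suppressor → wire = (2, 3)
  L2 wander: idle → wire stays (2, 3)
  actuator = (2, 3)
tick 3:
  L0 follow_wall: active, feeds wire = (-3, 3)
  L1 back_away: active, suppressor → wire = (2, 3)
  L2 wander: idle → wire stays (2, 3)
  actuator = (2, 3)

-1 0
-1 0
2 3
2 3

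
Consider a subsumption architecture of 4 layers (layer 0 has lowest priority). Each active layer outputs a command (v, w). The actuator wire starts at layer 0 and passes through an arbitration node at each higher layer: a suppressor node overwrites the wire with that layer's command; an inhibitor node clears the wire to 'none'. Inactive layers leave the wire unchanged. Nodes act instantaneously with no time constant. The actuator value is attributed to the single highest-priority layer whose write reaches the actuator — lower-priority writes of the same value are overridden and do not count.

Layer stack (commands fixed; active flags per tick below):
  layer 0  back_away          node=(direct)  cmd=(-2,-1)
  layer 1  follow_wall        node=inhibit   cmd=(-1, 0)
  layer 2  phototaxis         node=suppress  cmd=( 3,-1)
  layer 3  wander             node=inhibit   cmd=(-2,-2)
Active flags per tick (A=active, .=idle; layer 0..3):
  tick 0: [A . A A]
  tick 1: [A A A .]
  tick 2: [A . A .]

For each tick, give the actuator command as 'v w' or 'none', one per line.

tick 0:
  L0 back_away: active, feeds wire = (-2, -1)
  L1 follow_wall: idle → wire stays (-2, -1)
  L2 phototaxis: active, suppressor → wire = (3, -1)
  L3 wander: active, inhibitor → wire = none
  actuator = none
tick 1:
  L0 back_away: active, feeds wire = (-2, -1)
  L1 follow_wall: active, inhibitor → wire = none
  L2 phototaxis: active, suppressor → wire = (3, -1)
  L3 wander: idle → wire stays (3, -1)
  actuator = (3, -1)
tick 2:
  L0 back_away: active, feeds wire = (-2, -1)
  L1 follow_wall: idle → wire stays (-2, -1)
  L2 phototaxis: active, suppressor → wire = (3, -1)
  L3 wander: idle → wire stays (3, -1)
  actuator = (3, -1)

none
3 -1
3 -1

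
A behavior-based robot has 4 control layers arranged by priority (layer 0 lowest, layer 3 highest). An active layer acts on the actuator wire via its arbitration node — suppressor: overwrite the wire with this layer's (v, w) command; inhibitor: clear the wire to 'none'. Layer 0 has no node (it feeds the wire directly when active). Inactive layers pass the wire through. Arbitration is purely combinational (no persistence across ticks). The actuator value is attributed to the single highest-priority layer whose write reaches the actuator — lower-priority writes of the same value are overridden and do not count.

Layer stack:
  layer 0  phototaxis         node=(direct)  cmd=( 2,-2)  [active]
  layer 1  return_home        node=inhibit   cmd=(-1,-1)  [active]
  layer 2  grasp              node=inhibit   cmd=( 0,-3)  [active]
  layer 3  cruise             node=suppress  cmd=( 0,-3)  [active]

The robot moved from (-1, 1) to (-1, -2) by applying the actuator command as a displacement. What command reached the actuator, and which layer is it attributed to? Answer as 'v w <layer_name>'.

0 -3 cruise

displacement = (-1, -2) − (-1, 1) = (0, -3)
layer 0 (phototaxis) active — direct: (2, -2)
layer 1 (return_home) active — inhibits: none
layer 2 (grasp) active — inhibits: none
layer 3 (cruise) active — suppresses: (0, -3)
→ actuator (0, -3) — from layer 3 (cruise)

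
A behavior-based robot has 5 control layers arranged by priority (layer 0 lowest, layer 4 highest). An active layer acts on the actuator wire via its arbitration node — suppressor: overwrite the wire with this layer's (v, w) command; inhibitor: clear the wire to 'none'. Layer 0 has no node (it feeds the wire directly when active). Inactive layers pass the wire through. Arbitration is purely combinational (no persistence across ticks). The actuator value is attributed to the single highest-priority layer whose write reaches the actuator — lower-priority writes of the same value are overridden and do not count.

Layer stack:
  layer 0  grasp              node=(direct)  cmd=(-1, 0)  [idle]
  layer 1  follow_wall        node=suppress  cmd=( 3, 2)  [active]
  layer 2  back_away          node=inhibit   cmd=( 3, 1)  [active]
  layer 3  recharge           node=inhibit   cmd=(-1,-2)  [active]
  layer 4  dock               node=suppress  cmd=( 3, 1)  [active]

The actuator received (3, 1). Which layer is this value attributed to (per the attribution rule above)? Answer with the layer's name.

layer 0 (grasp) idle — none
layer 1 (follow_wall) active — suppresses: (3, 2)
layer 2 (back_away) active — inhibits: none
layer 3 (recharge) active — inhibits: none
layer 4 (dock) active — suppresses: (3, 1)
→ actuator (3, 1)
last writer: layer 4 = dock

dock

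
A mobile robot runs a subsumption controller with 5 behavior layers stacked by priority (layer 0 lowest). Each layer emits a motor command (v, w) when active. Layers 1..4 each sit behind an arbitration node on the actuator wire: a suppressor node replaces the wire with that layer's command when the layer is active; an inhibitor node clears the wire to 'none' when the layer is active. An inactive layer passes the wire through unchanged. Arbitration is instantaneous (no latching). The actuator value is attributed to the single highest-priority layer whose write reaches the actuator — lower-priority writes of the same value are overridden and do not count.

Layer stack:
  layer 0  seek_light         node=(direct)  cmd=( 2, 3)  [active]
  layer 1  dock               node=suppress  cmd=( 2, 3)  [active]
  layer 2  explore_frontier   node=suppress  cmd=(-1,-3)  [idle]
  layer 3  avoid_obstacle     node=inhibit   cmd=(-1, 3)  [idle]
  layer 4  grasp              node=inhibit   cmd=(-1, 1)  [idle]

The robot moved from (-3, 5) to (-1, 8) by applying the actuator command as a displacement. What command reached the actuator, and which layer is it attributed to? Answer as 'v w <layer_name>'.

2 3 dock

displacement = (-1, 8) − (-3, 5) = (2, 3)
layer 0 (seek_light) active — direct: (2, 3)
layer 1 (dock) active — suppresses: (2, 3)
layer 2 (explore_frontier) idle — unchanged: (2, 3)
layer 3 (avoid_obstacle) idle — unchanged: (2, 3)
layer 4 (grasp) idle — unchanged: (2, 3)
→ actuator (2, 3) — from layer 1 (dock)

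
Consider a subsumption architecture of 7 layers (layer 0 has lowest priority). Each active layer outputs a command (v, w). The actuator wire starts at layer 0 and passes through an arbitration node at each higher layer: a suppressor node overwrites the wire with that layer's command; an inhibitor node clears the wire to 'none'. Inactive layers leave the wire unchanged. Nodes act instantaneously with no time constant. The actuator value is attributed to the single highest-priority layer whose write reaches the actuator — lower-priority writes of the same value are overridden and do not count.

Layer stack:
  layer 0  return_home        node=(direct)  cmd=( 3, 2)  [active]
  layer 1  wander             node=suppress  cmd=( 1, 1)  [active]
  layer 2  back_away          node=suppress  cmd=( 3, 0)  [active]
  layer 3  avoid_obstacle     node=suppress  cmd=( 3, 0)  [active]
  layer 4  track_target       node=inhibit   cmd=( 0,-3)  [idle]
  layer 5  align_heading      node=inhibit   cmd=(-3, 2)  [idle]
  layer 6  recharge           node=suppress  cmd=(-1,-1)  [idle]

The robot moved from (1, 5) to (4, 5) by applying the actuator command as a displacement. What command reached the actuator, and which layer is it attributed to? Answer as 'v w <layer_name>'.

3 0 avoid_obstacle

displacement = (4, 5) − (1, 5) = (3, 0)
L0 return_home: active, feeds wire = (3, 2)
L1 wander: active, suppressor → wire = (1, 1)
L2 back_away: active, suppressor → wire = (3, 0)
L3 avoid_obstacle: active, suppressor → wire = (3, 0)
L4 track_target: idle → wire stays (3, 0)
L5 align_heading: idle → wire stays (3, 0)
L6 recharge: idle → wire stays (3, 0)
actuator = (3, 0) — from layer 3 (avoid_obstacle)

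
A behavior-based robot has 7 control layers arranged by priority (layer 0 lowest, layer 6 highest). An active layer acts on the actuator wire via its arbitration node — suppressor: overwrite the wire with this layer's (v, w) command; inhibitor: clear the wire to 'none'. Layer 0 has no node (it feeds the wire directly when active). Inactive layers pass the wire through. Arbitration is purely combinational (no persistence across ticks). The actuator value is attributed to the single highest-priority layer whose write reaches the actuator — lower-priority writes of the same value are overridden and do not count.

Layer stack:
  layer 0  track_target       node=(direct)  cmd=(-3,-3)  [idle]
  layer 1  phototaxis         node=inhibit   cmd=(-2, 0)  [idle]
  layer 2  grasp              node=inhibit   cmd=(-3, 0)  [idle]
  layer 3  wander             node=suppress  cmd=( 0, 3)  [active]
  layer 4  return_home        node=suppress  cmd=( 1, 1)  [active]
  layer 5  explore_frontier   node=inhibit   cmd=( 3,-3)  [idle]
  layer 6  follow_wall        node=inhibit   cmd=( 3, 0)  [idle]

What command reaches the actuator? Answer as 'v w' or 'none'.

[0] track_target off; wire := none
[1] phototaxis off; pass none
[2] grasp off; pass none
[3] wander on (suppress); wire := (0, 3)
[4] return_home on (suppress); wire := (1, 1)
[5] explore_frontier off; pass (1, 1)
[6] follow_wall off; pass (1, 1)
output (1, 1)

1 1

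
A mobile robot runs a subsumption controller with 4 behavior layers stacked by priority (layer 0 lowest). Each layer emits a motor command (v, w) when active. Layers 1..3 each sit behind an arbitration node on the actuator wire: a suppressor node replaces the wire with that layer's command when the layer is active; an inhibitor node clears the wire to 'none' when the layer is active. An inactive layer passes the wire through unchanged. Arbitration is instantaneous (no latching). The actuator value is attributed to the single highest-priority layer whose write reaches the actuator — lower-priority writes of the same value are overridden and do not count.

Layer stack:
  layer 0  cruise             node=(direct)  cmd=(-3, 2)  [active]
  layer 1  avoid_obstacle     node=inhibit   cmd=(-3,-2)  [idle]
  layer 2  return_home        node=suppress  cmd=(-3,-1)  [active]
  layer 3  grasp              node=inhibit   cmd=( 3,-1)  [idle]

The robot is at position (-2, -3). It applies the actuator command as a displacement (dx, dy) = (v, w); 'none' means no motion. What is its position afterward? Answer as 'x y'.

-5 -4

layer 0 (cruise) active — direct: (-3, 2)
layer 1 (avoid_obstacle) idle — unchanged: (-3, 2)
layer 2 (return_home) active — suppresses: (-3, -1)
layer 3 (grasp) idle — unchanged: (-3, -1)
→ actuator (-3, -1)
position: (-2, -3) + (-3, -1) = (-5, -4)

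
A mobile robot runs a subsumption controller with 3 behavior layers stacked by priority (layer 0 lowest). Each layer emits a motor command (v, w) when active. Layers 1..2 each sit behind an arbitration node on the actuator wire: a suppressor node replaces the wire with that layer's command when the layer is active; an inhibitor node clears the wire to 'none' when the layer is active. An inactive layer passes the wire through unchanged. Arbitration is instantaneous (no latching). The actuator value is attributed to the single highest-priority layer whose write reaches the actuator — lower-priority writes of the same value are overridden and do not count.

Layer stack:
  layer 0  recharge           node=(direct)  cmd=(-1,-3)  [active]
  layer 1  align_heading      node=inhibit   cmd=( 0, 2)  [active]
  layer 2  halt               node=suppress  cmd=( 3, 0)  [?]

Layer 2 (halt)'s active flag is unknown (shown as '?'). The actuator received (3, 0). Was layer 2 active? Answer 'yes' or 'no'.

If layer 2 is active=yes:
  actuator would be (3, 0)
If layer 2 is active=no:
  actuator would be none
Observed (3, 0), so layer 2 was active.

yes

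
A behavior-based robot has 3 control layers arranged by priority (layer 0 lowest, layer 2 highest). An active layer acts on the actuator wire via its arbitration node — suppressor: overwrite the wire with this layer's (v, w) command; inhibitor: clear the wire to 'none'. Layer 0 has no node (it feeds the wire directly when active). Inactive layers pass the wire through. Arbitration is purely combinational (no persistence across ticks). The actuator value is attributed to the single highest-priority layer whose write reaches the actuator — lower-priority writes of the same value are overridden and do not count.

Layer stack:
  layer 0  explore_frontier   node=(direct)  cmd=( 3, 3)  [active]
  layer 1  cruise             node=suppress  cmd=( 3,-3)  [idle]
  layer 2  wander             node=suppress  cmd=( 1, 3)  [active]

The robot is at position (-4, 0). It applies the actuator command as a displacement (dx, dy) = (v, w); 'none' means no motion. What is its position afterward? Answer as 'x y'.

-3 3

[0] explore_frontier on; wire := (3, 3)
[1] cruise off; pass (3, 3)
[2] wander on (suppress); wire := (1, 3)
output (1, 3)
position: (-4, 0) + (1, 3) = (-3, 3)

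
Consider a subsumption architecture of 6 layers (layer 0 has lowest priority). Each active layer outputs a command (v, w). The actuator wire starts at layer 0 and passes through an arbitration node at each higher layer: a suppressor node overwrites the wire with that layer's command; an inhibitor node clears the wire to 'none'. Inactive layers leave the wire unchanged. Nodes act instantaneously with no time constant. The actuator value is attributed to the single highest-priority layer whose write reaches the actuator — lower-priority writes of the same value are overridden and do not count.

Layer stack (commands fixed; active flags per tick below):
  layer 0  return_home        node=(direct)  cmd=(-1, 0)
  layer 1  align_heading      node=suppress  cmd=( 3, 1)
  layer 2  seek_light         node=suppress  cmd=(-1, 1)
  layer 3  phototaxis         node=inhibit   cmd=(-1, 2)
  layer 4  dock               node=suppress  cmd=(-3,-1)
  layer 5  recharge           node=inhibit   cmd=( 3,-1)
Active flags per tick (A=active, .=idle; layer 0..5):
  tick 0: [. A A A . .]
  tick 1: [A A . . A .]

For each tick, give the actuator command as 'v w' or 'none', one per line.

none
-3 -1

tick 0:
  layer 0 (return_home) idle — none
  layer 1 (align_heading) active — suppresses: (3, 1)
  layer 2 (seek_light) active — suppresses: (-1, 1)
  layer 3 (phototaxis) active — inhibits: none
  layer 4 (dock) idle — unchanged: none
  layer 5 (recharge) idle — unchanged: none
  → actuator none
tick 1:
  layer 0 (return_home) active — direct: (-1, 0)
  layer 1 (align_heading) active — suppresses: (3, 1)
  layer 2 (seek_light) idle — unchanged: (3, 1)
  layer 3 (phototaxis) idle — unchanged: (3, 1)
  layer 4 (dock) active — suppresses: (-3, -1)
  layer 5 (recharge) idle — unchanged: (-3, -1)
  → actuator (-3, -1)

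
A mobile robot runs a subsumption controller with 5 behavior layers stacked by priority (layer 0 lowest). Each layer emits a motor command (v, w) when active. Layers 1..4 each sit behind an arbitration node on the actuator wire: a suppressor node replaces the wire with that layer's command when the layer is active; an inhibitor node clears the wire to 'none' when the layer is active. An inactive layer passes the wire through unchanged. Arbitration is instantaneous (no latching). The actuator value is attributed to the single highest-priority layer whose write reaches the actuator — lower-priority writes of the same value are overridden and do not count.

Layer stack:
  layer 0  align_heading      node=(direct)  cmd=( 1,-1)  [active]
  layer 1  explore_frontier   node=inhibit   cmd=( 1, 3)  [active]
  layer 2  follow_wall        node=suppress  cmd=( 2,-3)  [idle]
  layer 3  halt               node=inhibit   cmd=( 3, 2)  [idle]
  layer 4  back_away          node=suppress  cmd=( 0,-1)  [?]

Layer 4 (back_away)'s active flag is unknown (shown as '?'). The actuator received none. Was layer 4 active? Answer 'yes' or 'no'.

If layer 4 is active=yes:
  actuator would be (0, -1)
If layer 4 is active=no:
  actuator would be none
Observed none, so layer 4 was idle.

no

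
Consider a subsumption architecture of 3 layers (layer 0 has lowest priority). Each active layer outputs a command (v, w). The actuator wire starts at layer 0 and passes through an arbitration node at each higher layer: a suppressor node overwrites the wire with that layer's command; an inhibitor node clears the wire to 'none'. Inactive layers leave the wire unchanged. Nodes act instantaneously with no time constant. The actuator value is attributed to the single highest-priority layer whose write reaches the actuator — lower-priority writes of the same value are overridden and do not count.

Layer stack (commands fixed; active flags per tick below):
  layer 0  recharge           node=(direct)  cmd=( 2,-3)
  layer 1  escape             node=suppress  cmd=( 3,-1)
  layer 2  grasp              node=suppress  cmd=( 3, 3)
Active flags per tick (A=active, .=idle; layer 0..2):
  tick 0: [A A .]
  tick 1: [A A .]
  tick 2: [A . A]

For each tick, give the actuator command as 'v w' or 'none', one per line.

3 -1
3 -1
3 3

tick 0:
  [0] recharge on; wire := (2, -3)
  [1] escape on (suppress); wire := (3, -1)
  [2] grasp off; pass (3, -1)
  output (3, -1)
tick 1:
  [0] recharge on; wire := (2, -3)
  [1] escape on (suppress); wire := (3, -1)
  [2] grasp off; pass (3, -1)
  output (3, -1)
tick 2:
  [0] recharge on; wire := (2, -3)
  [1] escape off; pass (2, -3)
  [2] grasp on (suppress); wire := (3, 3)
  output (3, 3)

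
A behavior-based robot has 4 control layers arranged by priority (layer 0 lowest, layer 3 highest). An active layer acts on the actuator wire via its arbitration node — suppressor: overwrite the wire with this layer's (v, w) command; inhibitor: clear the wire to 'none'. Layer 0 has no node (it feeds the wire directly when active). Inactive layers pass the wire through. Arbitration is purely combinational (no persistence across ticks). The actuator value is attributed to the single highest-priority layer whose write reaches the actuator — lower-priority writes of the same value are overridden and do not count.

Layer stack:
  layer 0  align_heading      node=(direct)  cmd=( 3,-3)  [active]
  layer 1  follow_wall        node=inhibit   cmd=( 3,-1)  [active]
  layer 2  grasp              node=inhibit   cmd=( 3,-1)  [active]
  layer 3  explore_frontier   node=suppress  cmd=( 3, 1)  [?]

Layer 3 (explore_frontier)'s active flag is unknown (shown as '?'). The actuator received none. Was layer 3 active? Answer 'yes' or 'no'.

no

If layer 3 is active=yes:
  actuator would be (3, 1)
If layer 3 is active=no:
  actuator would be none
Observed none, so layer 3 was idle.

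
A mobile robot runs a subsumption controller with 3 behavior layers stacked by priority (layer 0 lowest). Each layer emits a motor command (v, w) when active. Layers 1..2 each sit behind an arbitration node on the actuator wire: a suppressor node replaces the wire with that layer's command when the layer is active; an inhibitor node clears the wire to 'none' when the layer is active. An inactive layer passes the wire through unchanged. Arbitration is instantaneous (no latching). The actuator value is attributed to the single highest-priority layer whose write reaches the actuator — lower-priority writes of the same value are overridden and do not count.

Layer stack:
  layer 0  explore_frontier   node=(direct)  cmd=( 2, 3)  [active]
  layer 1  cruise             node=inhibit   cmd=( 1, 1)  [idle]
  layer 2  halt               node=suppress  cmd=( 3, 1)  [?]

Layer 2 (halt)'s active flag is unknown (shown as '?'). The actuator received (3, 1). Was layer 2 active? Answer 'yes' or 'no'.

yes

If layer 2 is active=yes:
  actuator would be (3, 1)
If layer 2 is active=no:
  actuator would be (2, 3)
Observed (3, 1), so layer 2 was active.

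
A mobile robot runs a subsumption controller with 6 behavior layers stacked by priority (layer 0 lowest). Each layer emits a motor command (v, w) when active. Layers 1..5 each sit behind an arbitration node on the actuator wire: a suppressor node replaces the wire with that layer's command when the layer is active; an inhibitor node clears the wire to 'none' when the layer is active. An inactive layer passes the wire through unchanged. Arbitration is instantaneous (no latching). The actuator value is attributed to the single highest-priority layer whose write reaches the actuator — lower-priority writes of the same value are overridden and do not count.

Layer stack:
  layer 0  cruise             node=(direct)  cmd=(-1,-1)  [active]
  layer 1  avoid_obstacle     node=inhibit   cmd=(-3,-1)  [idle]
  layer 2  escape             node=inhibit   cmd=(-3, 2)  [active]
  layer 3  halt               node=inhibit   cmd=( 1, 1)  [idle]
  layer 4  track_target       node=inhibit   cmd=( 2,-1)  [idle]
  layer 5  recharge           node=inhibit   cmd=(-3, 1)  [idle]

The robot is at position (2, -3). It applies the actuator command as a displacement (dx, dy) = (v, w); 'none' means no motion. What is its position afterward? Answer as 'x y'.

2 -3

layer 0 (cruise) active — direct: (-1, -1)
layer 1 (avoid_obstacle) idle — unchanged: (-1, -1)
layer 2 (escape) active — inhibits: none
layer 3 (halt) idle — unchanged: none
layer 4 (track_target) idle — unchanged: none
layer 5 (recharge) idle — unchanged: none
→ actuator none
position: (2, -3) + none = (2, -3)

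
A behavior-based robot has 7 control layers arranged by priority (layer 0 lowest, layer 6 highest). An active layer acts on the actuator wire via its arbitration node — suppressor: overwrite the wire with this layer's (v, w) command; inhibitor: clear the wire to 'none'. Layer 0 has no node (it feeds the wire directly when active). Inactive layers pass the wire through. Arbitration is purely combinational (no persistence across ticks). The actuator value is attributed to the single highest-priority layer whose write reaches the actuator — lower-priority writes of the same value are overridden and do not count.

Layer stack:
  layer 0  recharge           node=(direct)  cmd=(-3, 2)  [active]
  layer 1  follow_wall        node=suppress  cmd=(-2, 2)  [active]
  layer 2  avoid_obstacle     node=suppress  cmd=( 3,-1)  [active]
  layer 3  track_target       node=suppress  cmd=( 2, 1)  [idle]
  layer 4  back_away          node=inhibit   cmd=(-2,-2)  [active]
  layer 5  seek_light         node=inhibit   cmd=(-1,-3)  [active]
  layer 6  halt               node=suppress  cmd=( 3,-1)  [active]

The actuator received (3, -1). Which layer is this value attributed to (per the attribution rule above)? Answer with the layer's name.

halt

[0] recharge on; wire := (-3, 2)
[1] follow_wall on (suppress); wire := (-2, 2)
[2] avoid_obstacle on (suppress); wire := (3, -1)
[3] track_target off; pass (3, -1)
[4] back_away on (inhibit); wire := none
[5] seek_light on (inhibit); wire := none
[6] halt on (suppress); wire := (3, -1)
output (3, -1)
last writer: layer 6 = halt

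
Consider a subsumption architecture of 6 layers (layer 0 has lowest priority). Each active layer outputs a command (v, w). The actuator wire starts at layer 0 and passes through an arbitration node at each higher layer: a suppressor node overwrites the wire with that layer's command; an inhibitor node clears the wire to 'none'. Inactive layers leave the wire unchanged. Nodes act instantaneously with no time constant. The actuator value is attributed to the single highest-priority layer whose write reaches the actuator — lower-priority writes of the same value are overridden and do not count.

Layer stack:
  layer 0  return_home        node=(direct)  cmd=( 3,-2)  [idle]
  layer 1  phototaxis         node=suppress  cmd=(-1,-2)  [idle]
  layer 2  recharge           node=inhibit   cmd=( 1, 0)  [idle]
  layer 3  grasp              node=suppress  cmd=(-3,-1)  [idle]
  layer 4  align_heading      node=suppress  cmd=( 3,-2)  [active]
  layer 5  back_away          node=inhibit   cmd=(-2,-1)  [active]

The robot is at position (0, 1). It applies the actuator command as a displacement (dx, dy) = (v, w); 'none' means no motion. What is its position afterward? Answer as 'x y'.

layer 0 (return_home) idle — none
layer 1 (phototaxis) idle — unchanged: none
layer 2 (recharge) idle — unchanged: none
layer 3 (grasp) idle — unchanged: none
layer 4 (align_heading) active — suppresses: (3, -2)
layer 5 (back_away) active — inhibits: none
→ actuator none
position: (0, 1) + none = (0, 1)

0 1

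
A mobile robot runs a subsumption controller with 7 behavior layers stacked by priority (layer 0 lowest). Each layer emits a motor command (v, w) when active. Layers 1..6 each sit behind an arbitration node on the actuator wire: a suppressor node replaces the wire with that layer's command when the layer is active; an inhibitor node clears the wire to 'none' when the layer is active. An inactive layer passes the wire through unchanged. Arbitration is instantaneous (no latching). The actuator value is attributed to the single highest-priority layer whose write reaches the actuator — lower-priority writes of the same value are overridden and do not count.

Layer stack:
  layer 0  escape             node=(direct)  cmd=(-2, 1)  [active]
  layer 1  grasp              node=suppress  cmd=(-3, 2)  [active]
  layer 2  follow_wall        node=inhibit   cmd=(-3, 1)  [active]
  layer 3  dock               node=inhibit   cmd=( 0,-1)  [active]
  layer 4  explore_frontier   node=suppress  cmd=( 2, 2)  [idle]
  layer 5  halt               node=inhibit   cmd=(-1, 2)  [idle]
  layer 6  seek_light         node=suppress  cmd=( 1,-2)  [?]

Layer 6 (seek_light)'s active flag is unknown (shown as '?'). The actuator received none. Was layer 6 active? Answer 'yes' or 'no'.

If layer 6 is active=yes:
  actuator would be (1, -2)
If layer 6 is active=no:
  actuator would be none
Observed none, so layer 6 was idle.

no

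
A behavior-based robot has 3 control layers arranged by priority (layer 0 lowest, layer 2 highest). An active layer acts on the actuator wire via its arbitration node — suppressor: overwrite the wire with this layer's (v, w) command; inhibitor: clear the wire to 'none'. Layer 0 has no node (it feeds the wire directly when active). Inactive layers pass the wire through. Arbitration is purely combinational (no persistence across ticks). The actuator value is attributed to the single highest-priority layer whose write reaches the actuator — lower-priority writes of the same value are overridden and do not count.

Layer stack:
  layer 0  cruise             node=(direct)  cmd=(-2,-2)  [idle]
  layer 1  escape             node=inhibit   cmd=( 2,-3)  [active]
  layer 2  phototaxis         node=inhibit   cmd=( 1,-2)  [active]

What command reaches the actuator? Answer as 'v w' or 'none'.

layer 0 (cruise) idle — none
layer 1 (escape) active — inhibits: none
layer 2 (phototaxis) active — inhibits: none
→ actuator none

none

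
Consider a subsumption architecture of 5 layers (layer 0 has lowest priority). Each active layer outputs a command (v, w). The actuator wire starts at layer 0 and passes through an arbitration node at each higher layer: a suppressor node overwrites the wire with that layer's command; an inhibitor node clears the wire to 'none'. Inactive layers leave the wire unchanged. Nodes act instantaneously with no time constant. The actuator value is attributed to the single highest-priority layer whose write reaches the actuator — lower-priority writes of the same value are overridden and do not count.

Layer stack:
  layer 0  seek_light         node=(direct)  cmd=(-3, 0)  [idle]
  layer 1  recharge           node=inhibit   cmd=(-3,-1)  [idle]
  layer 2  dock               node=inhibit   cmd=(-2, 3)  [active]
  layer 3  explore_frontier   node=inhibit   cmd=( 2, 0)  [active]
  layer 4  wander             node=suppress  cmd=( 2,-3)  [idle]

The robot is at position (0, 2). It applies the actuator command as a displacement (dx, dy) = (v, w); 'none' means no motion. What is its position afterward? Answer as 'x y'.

0 2

[0] seek_light off; wire := none
[1] recharge off; pass none
[2] dock on (inhibit); wire := none
[3] explore_frontier on (inhibit); wire := none
[4] wander off; pass none
output none
position: (0, 2) + none = (0, 2)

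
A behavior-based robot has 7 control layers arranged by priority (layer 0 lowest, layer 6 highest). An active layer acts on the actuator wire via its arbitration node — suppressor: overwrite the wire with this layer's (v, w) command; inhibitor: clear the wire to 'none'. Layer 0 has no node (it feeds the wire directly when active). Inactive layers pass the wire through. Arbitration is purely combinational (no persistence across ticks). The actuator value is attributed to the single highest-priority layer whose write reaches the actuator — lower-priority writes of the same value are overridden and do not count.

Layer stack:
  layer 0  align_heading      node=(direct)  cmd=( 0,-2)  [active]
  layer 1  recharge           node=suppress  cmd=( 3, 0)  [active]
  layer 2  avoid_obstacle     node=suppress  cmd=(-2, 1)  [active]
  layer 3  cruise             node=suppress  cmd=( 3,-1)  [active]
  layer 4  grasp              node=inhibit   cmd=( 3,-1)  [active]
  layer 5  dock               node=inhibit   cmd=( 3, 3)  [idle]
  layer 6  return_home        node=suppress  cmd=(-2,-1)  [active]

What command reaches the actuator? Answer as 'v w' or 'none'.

[0] align_heading on; wire := (0, -2)
[1] recharge on (suppress); wire := (3, 0)
[2] avoid_obstacle on (suppress); wire := (-2, 1)
[3] cruise on (suppress); wire := (3, -1)
[4] grasp on (inhibit); wire := none
[5] dock off; pass none
[6] return_home on (suppress); wire := (-2, -1)
output (-2, -1)

-2 -1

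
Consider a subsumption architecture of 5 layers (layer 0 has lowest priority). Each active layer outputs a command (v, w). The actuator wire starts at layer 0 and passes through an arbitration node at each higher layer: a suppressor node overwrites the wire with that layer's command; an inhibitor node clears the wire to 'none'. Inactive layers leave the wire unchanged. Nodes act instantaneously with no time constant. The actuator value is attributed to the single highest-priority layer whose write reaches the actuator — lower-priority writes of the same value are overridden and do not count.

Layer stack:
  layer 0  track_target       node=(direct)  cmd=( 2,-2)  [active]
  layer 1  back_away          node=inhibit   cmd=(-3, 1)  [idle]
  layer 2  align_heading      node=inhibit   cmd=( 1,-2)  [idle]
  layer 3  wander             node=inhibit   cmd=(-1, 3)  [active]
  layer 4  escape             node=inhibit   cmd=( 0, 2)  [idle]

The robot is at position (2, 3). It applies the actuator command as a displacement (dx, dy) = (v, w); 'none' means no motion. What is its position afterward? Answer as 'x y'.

2 3

L0 track_target: active, feeds wire = (2, -2)
L1 back_away: idle → wire stays (2, -2)
L2 align_heading: idle → wire stays (2, -2)
L3 wander: active, inhibitor → wire = none
L4 escape: idle → wire stays none
actuator = none
position: (2, 3) + none = (2, 3)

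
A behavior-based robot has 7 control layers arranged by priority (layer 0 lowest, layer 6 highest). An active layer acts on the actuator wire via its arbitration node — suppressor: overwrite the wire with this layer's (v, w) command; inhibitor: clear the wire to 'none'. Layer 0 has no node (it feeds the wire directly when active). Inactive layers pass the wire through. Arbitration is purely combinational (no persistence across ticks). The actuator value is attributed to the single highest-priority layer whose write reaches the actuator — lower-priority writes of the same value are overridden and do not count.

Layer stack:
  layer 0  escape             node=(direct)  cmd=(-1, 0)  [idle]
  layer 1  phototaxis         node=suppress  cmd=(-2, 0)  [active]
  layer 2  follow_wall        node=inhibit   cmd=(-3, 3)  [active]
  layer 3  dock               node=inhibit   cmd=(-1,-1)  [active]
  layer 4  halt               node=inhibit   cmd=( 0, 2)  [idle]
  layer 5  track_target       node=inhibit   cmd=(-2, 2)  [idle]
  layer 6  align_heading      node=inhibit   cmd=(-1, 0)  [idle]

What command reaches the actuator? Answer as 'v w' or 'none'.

layer 0 (escape) idle — none
layer 1 (phototaxis) active — suppresses: (-2, 0)
layer 2 (follow_wall) active — inhibits: none
layer 3 (dock) active — inhibits: none
layer 4 (halt) idle — unchanged: none
layer 5 (track_target) idle — unchanged: none
layer 6 (align_heading) idle — unchanged: none
→ actuator none

none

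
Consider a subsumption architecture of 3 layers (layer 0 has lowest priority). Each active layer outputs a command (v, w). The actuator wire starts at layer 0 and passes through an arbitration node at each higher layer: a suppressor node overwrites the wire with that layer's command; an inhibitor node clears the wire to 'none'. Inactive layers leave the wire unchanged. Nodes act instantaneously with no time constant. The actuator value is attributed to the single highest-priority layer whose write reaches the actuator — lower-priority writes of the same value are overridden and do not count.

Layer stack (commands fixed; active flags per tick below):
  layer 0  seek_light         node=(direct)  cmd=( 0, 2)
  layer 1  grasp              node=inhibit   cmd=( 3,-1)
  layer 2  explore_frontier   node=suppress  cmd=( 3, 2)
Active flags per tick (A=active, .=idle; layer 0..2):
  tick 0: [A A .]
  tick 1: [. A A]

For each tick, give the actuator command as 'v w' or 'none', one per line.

none
3 2

tick 0:
  layer 0 (seek_light) active — direct: (0, 2)
  layer 1 (grasp) active — inhibits: none
  layer 2 (explore_frontier) idle — unchanged: none
  → actuator none
tick 1:
  layer 0 (seek_light) idle — none
  layer 1 (grasp) active — inhibits: none
  layer 2 (explore_frontier) active — suppresses: (3, 2)
  → actuator (3, 2)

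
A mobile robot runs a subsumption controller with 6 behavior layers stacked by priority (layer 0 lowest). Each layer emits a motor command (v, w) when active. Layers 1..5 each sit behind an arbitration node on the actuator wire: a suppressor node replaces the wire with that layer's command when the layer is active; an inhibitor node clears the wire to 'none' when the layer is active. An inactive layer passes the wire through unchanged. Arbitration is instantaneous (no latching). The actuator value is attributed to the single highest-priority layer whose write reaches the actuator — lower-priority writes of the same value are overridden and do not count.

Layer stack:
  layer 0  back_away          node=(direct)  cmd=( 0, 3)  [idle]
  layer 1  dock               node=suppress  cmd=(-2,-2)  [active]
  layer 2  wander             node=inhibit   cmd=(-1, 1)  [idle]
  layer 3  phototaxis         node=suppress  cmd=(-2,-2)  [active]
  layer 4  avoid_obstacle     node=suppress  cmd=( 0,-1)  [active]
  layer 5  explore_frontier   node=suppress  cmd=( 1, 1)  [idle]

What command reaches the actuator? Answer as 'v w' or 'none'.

0 -1

[0] back_away off; wire := none
[1] dock on (suppress); wire := (-2, -2)
[2] wander off; pass (-2, -2)
[3] phototaxis on (suppress); wire := (-2, -2)
[4] avoid_obstacle on (suppress); wire := (0, -1)
[5] explore_frontier off; pass (0, -1)
output (0, -1)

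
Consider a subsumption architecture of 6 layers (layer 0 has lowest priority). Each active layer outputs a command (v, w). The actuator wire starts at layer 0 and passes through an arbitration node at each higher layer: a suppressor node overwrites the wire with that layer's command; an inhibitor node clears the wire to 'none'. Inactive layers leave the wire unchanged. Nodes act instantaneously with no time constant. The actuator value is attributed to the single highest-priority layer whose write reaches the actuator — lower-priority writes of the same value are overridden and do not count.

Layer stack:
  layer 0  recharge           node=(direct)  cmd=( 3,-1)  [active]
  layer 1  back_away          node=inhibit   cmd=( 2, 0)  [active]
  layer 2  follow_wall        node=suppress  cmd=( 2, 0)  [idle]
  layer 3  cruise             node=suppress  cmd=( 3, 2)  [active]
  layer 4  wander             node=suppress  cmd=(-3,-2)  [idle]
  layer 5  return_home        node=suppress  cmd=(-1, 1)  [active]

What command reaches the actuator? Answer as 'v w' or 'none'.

-1 1

[0] recharge on; wire := (3, -1)
[1] back_away on (inhibit); wire := none
[2] follow_wall off; pass none
[3] cruise on (suppress); wire := (3, 2)
[4] wander off; pass (3, 2)
[5] return_home on (suppress); wire := (-1, 1)
output (-1, 1)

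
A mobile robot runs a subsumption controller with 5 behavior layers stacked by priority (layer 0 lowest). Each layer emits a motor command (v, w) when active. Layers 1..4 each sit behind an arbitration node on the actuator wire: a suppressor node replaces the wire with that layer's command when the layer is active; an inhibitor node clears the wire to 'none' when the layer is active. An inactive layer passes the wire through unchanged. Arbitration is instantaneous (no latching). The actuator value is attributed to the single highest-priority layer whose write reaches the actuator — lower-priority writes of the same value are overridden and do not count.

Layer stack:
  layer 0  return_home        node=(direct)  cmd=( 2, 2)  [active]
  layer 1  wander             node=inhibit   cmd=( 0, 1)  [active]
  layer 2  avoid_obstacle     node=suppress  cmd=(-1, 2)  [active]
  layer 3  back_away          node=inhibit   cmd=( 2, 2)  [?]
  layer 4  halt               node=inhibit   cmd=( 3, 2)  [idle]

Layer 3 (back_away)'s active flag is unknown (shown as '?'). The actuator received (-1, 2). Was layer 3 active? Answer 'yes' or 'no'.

no

If layer 3 is active=yes:
  actuator would be none
If layer 3 is active=no:
  actuator would be (-1, 2)
Observed (-1, 2), so layer 3 was idle.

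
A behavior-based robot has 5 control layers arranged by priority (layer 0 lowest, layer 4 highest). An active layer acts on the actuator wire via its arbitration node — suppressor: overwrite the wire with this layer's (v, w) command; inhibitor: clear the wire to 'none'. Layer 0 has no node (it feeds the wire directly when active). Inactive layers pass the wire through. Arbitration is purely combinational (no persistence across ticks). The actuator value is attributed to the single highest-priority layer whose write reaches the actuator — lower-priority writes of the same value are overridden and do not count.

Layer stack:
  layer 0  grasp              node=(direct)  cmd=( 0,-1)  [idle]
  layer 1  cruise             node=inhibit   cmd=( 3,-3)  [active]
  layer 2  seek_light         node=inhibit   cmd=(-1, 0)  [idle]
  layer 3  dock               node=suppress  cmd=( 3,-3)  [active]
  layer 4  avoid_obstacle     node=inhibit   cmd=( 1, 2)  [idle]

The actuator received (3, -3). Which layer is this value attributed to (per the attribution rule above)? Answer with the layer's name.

[0] grasp off; wire := none
[1] cruise on (inhibit); wire := none
[2] seek_light off; pass none
[3] dock on (suppress); wire := (3, -3)
[4] avoid_obstacle off; pass (3, -3)
output (3, -3)
last writer: layer 3 = dock

dock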